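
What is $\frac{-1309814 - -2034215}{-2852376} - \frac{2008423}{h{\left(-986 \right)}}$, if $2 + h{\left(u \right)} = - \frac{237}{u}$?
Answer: $\frac{1882857806776531}{1649624120} \approx 1.1414 \cdot 10^{6}$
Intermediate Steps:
$h{\left(u \right)} = -2 - \frac{237}{u}$
$\frac{-1309814 - -2034215}{-2852376} - \frac{2008423}{h{\left(-986 \right)}} = \frac{-1309814 - -2034215}{-2852376} - \frac{2008423}{-2 - \frac{237}{-986}} = \left(-1309814 + 2034215\right) \left(- \frac{1}{2852376}\right) - \frac{2008423}{-2 - - \frac{237}{986}} = 724401 \left(- \frac{1}{2852376}\right) - \frac{2008423}{-2 + \frac{237}{986}} = - \frac{241467}{950792} - \frac{2008423}{- \frac{1735}{986}} = - \frac{241467}{950792} - - \frac{1980305078}{1735} = - \frac{241467}{950792} + \frac{1980305078}{1735} = \frac{1882857806776531}{1649624120}$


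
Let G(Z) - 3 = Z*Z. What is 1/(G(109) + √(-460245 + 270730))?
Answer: 11884/141418971 - I*√189515/141418971 ≈ 8.4034e-5 - 3.0783e-6*I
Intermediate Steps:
G(Z) = 3 + Z² (G(Z) = 3 + Z*Z = 3 + Z²)
1/(G(109) + √(-460245 + 270730)) = 1/((3 + 109²) + √(-460245 + 270730)) = 1/((3 + 11881) + √(-189515)) = 1/(11884 + I*√189515)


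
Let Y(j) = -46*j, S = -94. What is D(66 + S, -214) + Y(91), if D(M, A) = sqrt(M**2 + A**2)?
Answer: -4186 + 2*sqrt(11645) ≈ -3970.2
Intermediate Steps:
D(M, A) = sqrt(A**2 + M**2)
D(66 + S, -214) + Y(91) = sqrt((-214)**2 + (66 - 94)**2) - 46*91 = sqrt(45796 + (-28)**2) - 4186 = sqrt(45796 + 784) - 4186 = sqrt(46580) - 4186 = 2*sqrt(11645) - 4186 = -4186 + 2*sqrt(11645)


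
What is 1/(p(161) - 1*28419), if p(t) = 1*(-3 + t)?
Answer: -1/28261 ≈ -3.5384e-5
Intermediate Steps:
p(t) = -3 + t
1/(p(161) - 1*28419) = 1/((-3 + 161) - 1*28419) = 1/(158 - 28419) = 1/(-28261) = -1/28261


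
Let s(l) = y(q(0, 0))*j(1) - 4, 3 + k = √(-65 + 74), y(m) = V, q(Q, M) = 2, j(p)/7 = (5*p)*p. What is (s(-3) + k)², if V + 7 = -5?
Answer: 179776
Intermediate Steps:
V = -12 (V = -7 - 5 = -12)
j(p) = 35*p² (j(p) = 7*((5*p)*p) = 7*(5*p²) = 35*p²)
y(m) = -12
k = 0 (k = -3 + √(-65 + 74) = -3 + √9 = -3 + 3 = 0)
s(l) = -424 (s(l) = -420*1² - 4 = -420 - 4 = -424)
(s(-3) + k)² = (-424 + 0)² = (-424)² = 179776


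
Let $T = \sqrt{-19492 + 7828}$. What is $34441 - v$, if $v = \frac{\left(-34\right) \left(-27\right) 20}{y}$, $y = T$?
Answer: $34441 + 170 i \approx 34441.0 + 170.0 i$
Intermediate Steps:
$T = 108 i$ ($T = \sqrt{-11664} = 108 i \approx 108.0 i$)
$y = 108 i \approx 108.0 i$
$v = - 170 i$ ($v = \frac{\left(-34\right) \left(-27\right) 20}{108 i} = 918 \cdot 20 \left(- \frac{i}{108}\right) = 18360 \left(- \frac{i}{108}\right) = - 170 i \approx - 170.0 i$)
$34441 - v = 34441 - - 170 i = 34441 + 170 i$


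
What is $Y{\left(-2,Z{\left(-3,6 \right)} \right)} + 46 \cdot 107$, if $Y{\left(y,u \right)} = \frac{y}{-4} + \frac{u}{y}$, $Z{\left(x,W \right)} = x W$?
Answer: $\frac{9863}{2} \approx 4931.5$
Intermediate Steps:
$Z{\left(x,W \right)} = W x$
$Y{\left(y,u \right)} = - \frac{y}{4} + \frac{u}{y}$ ($Y{\left(y,u \right)} = y \left(- \frac{1}{4}\right) + \frac{u}{y} = - \frac{y}{4} + \frac{u}{y}$)
$Y{\left(-2,Z{\left(-3,6 \right)} \right)} + 46 \cdot 107 = \left(\left(- \frac{1}{4}\right) \left(-2\right) + \frac{6 \left(-3\right)}{-2}\right) + 46 \cdot 107 = \left(\frac{1}{2} - -9\right) + 4922 = \left(\frac{1}{2} + 9\right) + 4922 = \frac{19}{2} + 4922 = \frac{9863}{2}$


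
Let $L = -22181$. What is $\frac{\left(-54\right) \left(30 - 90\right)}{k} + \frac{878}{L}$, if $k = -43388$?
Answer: $- \frac{27490276}{240597307} \approx -0.11426$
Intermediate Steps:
$\frac{\left(-54\right) \left(30 - 90\right)}{k} + \frac{878}{L} = \frac{\left(-54\right) \left(30 - 90\right)}{-43388} + \frac{878}{-22181} = \left(-54\right) \left(-60\right) \left(- \frac{1}{43388}\right) + 878 \left(- \frac{1}{22181}\right) = 3240 \left(- \frac{1}{43388}\right) - \frac{878}{22181} = - \frac{810}{10847} - \frac{878}{22181} = - \frac{27490276}{240597307}$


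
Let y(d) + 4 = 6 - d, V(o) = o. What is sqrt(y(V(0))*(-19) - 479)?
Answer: I*sqrt(517) ≈ 22.738*I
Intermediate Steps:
y(d) = 2 - d (y(d) = -4 + (6 - d) = 2 - d)
sqrt(y(V(0))*(-19) - 479) = sqrt((2 - 1*0)*(-19) - 479) = sqrt((2 + 0)*(-19) - 479) = sqrt(2*(-19) - 479) = sqrt(-38 - 479) = sqrt(-517) = I*sqrt(517)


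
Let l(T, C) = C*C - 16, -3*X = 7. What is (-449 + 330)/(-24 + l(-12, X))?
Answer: 1071/311 ≈ 3.4437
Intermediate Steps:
X = -7/3 (X = -⅓*7 = -7/3 ≈ -2.3333)
l(T, C) = -16 + C² (l(T, C) = C² - 16 = -16 + C²)
(-449 + 330)/(-24 + l(-12, X)) = (-449 + 330)/(-24 + (-16 + (-7/3)²)) = -119/(-24 + (-16 + 49/9)) = -119/(-24 - 95/9) = -119/(-311/9) = -119*(-9/311) = 1071/311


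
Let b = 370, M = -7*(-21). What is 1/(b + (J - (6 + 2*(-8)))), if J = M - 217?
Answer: 1/310 ≈ 0.0032258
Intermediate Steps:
M = 147
J = -70 (J = 147 - 217 = -70)
1/(b + (J - (6 + 2*(-8)))) = 1/(370 + (-70 - (6 + 2*(-8)))) = 1/(370 + (-70 - (6 - 16))) = 1/(370 + (-70 - 1*(-10))) = 1/(370 + (-70 + 10)) = 1/(370 - 60) = 1/310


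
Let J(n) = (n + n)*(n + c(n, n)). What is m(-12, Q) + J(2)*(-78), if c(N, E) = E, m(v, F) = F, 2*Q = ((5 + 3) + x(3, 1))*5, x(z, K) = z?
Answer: -2441/2 ≈ -1220.5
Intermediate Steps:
Q = 55/2 (Q = (((5 + 3) + 3)*5)/2 = ((8 + 3)*5)/2 = (11*5)/2 = (½)*55 = 55/2 ≈ 27.500)
J(n) = 4*n² (J(n) = (n + n)*(n + n) = (2*n)*(2*n) = 4*n²)
m(-12, Q) + J(2)*(-78) = 55/2 + (4*2²)*(-78) = 55/2 + (4*4)*(-78) = 55/2 + 16*(-78) = 55/2 - 1248 = -2441/2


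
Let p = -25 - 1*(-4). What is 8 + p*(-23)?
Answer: 491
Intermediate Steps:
p = -21 (p = -25 + 4 = -21)
8 + p*(-23) = 8 - 21*(-23) = 8 + 483 = 491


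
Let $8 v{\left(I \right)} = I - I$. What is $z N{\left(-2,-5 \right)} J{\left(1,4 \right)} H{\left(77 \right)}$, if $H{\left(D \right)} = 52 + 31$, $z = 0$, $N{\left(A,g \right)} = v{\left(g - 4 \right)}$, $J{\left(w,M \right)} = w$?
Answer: $0$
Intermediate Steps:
$v{\left(I \right)} = 0$ ($v{\left(I \right)} = \frac{I - I}{8} = \frac{1}{8} \cdot 0 = 0$)
$N{\left(A,g \right)} = 0$
$H{\left(D \right)} = 83$
$z N{\left(-2,-5 \right)} J{\left(1,4 \right)} H{\left(77 \right)} = 0 \cdot 0 \cdot 1 \cdot 83 = 0 \cdot 1 \cdot 83 = 0 \cdot 83 = 0$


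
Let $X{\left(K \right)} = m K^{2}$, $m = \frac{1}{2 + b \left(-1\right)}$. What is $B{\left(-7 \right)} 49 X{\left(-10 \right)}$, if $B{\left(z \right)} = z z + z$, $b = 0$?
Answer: $102900$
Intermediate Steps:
$B{\left(z \right)} = z + z^{2}$ ($B{\left(z \right)} = z^{2} + z = z + z^{2}$)
$m = \frac{1}{2}$ ($m = \frac{1}{2 + 0 \left(-1\right)} = \frac{1}{2 + 0} = \frac{1}{2} \approx 0.5$)
$X{\left(K \right)} = \frac{K^{2}}{2}$
$B{\left(-7 \right)} 49 X{\left(-10 \right)} = - 7 \left(1 - 7\right) 49 \frac{\left(-10\right)^{2}}{2} = \left(-7\right) \left(-6\right) 49 \cdot \frac{1}{2} \cdot 100 = 42 \cdot 49 \cdot 50 = 2058 \cdot 50 = 102900$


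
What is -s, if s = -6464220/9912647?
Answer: 6464220/9912647 ≈ 0.65212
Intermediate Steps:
s = -6464220/9912647 (s = -6464220*1/9912647 = -6464220/9912647 ≈ -0.65212)
-s = -1*(-6464220/9912647) = 6464220/9912647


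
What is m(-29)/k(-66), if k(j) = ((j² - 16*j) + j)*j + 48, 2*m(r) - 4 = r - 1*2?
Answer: 9/235192 ≈ 3.8267e-5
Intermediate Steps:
m(r) = 1 + r/2 (m(r) = 2 + (r - 1*2)/2 = 2 + (r - 2)/2 = 2 + (-2 + r)/2 = 2 + (-1 + r/2) = 1 + r/2)
k(j) = 48 + j*(j² - 15*j) (k(j) = (j² - 15*j)*j + 48 = j*(j² - 15*j) + 48 = 48 + j*(j² - 15*j))
m(-29)/k(-66) = (1 + (½)*(-29))/(48 + (-66)³ - 15*(-66)²) = (1 - 29/2)/(48 - 287496 - 15*4356) = -27/(2*(48 - 287496 - 65340)) = -27/2/(-352788) = -27/2*(-1/352788) = 9/235192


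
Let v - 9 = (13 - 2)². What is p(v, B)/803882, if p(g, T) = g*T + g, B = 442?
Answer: 28795/401941 ≈ 0.071640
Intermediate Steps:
v = 130 (v = 9 + (13 - 2)² = 9 + 11² = 9 + 121 = 130)
p(g, T) = g + T*g (p(g, T) = T*g + g = g + T*g)
p(v, B)/803882 = (130*(1 + 442))/803882 = (130*443)*(1/803882) = 57590*(1/803882) = 28795/401941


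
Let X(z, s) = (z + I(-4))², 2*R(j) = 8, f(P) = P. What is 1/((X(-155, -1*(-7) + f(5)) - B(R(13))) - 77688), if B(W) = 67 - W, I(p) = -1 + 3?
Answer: -1/54342 ≈ -1.8402e-5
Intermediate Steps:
R(j) = 4 (R(j) = (½)*8 = 4)
I(p) = 2
X(z, s) = (2 + z)² (X(z, s) = (z + 2)² = (2 + z)²)
1/((X(-155, -1*(-7) + f(5)) - B(R(13))) - 77688) = 1/(((2 - 155)² - (67 - 1*4)) - 77688) = 1/(((-153)² - (67 - 4)) - 77688) = 1/((23409 - 1*63) - 77688) = 1/((23409 - 63) - 77688) = 1/(23346 - 77688) = 1/(-54342) = -1/54342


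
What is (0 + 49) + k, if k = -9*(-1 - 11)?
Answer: 157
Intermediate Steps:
k = 108 (k = -9*(-12) = 108)
(0 + 49) + k = (0 + 49) + 108 = 49 + 108 = 157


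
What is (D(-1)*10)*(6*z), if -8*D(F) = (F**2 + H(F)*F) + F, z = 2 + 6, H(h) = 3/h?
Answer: -180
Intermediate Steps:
z = 8
D(F) = -3/8 - F/8 - F**2/8 (D(F) = -((F**2 + (3/F)*F) + F)/8 = -((F**2 + 3) + F)/8 = -((3 + F**2) + F)/8 = -(3 + F + F**2)/8 = -3/8 - F/8 - F**2/8)
(D(-1)*10)*(6*z) = ((-3/8 - 1/8*(-1)*(1 - 1))*10)*(6*8) = ((-3/8 - 1/8*(-1)*0)*10)*48 = ((-3/8 + 0)*10)*48 = -3/8*10*48 = -15/4*48 = -180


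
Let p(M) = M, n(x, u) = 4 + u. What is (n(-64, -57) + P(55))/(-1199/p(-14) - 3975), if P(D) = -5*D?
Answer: 4592/54451 ≈ 0.084333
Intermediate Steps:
(n(-64, -57) + P(55))/(-1199/p(-14) - 3975) = ((4 - 57) - 5*55)/(-1199/(-14) - 3975) = (-53 - 275)/(-1199*(-1/14) - 3975) = -328/(1199/14 - 3975) = -328/(-54451/14) = -328*(-14/54451) = 4592/54451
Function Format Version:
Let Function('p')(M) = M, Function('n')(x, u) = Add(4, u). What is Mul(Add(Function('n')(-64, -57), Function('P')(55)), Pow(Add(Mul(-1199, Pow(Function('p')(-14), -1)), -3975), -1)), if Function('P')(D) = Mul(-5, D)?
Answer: Rational(4592, 54451) ≈ 0.084333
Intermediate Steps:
Mul(Add(Function('n')(-64, -57), Function('P')(55)), Pow(Add(Mul(-1199, Pow(Function('p')(-14), -1)), -3975), -1)) = Mul(Add(Add(4, -57), Mul(-5, 55)), Pow(Add(Mul(-1199, Pow(-14, -1)), -3975), -1)) = Mul(Add(-53, -275), Pow(Add(Mul(-1199, Rational(-1, 14)), -3975), -1)) = Mul(-328, Pow(Add(Rational(1199, 14), -3975), -1)) = Mul(-328, Pow(Rational(-54451, 14), -1)) = Mul(-328, Rational(-14, 54451)) = Rational(4592, 54451)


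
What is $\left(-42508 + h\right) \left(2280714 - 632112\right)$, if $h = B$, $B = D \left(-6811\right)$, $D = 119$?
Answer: $-1406285532234$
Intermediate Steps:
$B = -810509$ ($B = 119 \left(-6811\right) = -810509$)
$h = -810509$
$\left(-42508 + h\right) \left(2280714 - 632112\right) = \left(-42508 - 810509\right) \left(2280714 - 632112\right) = \left(-853017\right) 1648602 = -1406285532234$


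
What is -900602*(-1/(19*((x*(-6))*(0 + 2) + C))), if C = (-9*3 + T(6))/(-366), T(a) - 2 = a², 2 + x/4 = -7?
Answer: 329620332/3003919 ≈ 109.73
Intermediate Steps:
x = -36 (x = -8 + 4*(-7) = -8 - 28 = -36)
T(a) = 2 + a²
C = -11/366 (C = (-9*3 + (2 + 6²))/(-366) = (-27 + (2 + 36))*(-1/366) = (-27 + 38)*(-1/366) = 11*(-1/366) = -11/366 ≈ -0.030055)
-900602*(-1/(19*((x*(-6))*(0 + 2) + C))) = -900602*(-1/(19*((-36*(-6))*(0 + 2) - 11/366))) = -900602*(-1/(19*(216*2 - 11/366))) = -900602*(-1/(19*(432 - 11/366))) = -900602/((158101/366)*(-19)) = -900602/(-3003919/366) = -900602*(-366/3003919) = 329620332/3003919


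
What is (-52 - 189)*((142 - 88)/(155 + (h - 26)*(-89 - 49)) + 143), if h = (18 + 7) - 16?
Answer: -86204977/2501 ≈ -34468.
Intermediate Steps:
h = 9 (h = 25 - 16 = 9)
(-52 - 189)*((142 - 88)/(155 + (h - 26)*(-89 - 49)) + 143) = (-52 - 189)*((142 - 88)/(155 + (9 - 26)*(-89 - 49)) + 143) = -241*(54/(155 - 17*(-138)) + 143) = -241*(54/(155 + 2346) + 143) = -241*(54/2501 + 143) = -241*357697/2501 = -86204977/2501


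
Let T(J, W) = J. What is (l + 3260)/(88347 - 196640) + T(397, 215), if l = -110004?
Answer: 43099065/108293 ≈ 397.99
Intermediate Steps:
(l + 3260)/(88347 - 196640) + T(397, 215) = (-110004 + 3260)/(88347 - 196640) + 397 = -106744/(-108293) + 397 = -106744*(-1/108293) + 397 = 106744/108293 + 397 = 43099065/108293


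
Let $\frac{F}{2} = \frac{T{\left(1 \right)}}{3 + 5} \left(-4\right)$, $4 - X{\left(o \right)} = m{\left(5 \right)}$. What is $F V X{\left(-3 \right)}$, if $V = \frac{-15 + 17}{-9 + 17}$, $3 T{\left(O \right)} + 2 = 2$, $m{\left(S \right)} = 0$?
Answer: $0$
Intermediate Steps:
$T{\left(O \right)} = 0$ ($T{\left(O \right)} = - \frac{2}{3} + \frac{1}{3} \cdot 2 = - \frac{2}{3} + \frac{2}{3} = 0$)
$X{\left(o \right)} = 4$ ($X{\left(o \right)} = 4 - 0 = 4 + 0 = 4$)
$F = 0$ ($F = 2 \frac{0}{3 + 5} \left(-4\right) = 2 \cdot \frac{0}{8} \left(-4\right) = 2 \cdot 0 \cdot \frac{1}{8} \left(-4\right) = 2 \cdot 0 \left(-4\right) = 2 \cdot 0 = 0$)
$V = \frac{1}{4}$ ($V = \frac{2}{8} = 2 \cdot \frac{1}{8} = \frac{1}{4} \approx 0.25$)
$F V X{\left(-3 \right)} = 0 \cdot \frac{1}{4} \cdot 4 = 0 \cdot 4 = 0$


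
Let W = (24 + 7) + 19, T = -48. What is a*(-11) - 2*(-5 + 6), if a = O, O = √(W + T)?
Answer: -2 - 11*√2 ≈ -17.556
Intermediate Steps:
W = 50 (W = 31 + 19 = 50)
O = √2 (O = √(50 - 48) = √2 ≈ 1.4142)
a = √2 ≈ 1.4142
a*(-11) - 2*(-5 + 6) = √2*(-11) - 2*(-5 + 6) = -11*√2 - 2*1 = -11*√2 - 2 = -2 - 11*√2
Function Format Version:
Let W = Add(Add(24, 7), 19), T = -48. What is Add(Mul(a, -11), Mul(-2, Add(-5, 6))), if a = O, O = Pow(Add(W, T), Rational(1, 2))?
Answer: Add(-2, Mul(-11, Pow(2, Rational(1, 2)))) ≈ -17.556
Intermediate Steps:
W = 50 (W = Add(31, 19) = 50)
O = Pow(2, Rational(1, 2)) (O = Pow(Add(50, -48), Rational(1, 2)) = Pow(2, Rational(1, 2)) ≈ 1.4142)
a = Pow(2, Rational(1, 2)) ≈ 1.4142
Add(Mul(a, -11), Mul(-2, Add(-5, 6))) = Add(Mul(Pow(2, Rational(1, 2)), -11), Mul(-2, Add(-5, 6))) = Add(Mul(-11, Pow(2, Rational(1, 2))), Mul(-2, 1)) = Add(Mul(-11, Pow(2, Rational(1, 2))), -2) = Add(-2, Mul(-11, Pow(2, Rational(1, 2))))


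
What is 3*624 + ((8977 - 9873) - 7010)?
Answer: -6034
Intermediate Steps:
3*624 + ((8977 - 9873) - 7010) = 1872 + (-896 - 7010) = 1872 - 7906 = -6034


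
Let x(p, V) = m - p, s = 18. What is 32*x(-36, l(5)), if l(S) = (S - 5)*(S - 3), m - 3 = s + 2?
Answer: 1888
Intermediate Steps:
m = 23 (m = 3 + (18 + 2) = 3 + 20 = 23)
l(S) = (-5 + S)*(-3 + S)
x(p, V) = 23 - p
32*x(-36, l(5)) = 32*(23 - 1*(-36)) = 32*(23 + 36) = 32*59 = 1888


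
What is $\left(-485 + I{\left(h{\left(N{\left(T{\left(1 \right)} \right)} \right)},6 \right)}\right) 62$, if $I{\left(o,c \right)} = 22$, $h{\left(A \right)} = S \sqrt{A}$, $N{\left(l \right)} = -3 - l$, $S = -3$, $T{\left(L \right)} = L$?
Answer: $-28706$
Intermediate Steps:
$h{\left(A \right)} = - 3 \sqrt{A}$
$\left(-485 + I{\left(h{\left(N{\left(T{\left(1 \right)} \right)} \right)},6 \right)}\right) 62 = \left(-485 + 22\right) 62 = \left(-463\right) 62 = -28706$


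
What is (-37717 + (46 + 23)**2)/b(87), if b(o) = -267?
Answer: 32956/267 ≈ 123.43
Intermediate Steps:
(-37717 + (46 + 23)**2)/b(87) = (-37717 + (46 + 23)**2)/(-267) = (-37717 + 69**2)*(-1/267) = (-37717 + 4761)*(-1/267) = -32956*(-1/267) = 32956/267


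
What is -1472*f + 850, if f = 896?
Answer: -1318062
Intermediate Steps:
-1472*f + 850 = -1472*896 + 850 = -1318912 + 850 = -1318062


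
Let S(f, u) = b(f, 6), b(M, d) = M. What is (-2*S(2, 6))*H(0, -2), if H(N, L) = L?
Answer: 8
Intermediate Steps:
S(f, u) = f
(-2*S(2, 6))*H(0, -2) = -2*2*(-2) = -4*(-2) = 8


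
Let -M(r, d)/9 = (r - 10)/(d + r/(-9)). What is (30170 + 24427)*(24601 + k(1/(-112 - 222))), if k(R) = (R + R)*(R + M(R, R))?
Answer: 302138270539731/223112 ≈ 1.3542e+9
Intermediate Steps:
M(r, d) = -9*(-10 + r)/(d - r/9) (M(r, d) = -9*(r - 10)/(d + r/(-9)) = -9*(-10 + r)/(d + r*(-1/9)) = -9*(-10 + r)/(d - r/9))
k(R) = 2*R*(R + 81*(10 - R)/(8*R)) (k(R) = (R + R)*(R + 81*(10 - R)/(-R + 9*R)) = (2*R)*(R + 81*(10 - R)/((8*R))) = (2*R)*(R + 81*(1/(8*R))*(10 - R)) = (2*R)*(R + 81*(10 - R)/(8*R)) = 2*R*(R + 81*(10 - R)/(8*R)))
(30170 + 24427)*(24601 + k(1/(-112 - 222))) = (30170 + 24427)*(24601 + (405/2 + 2*(1/(-112 - 222))**2 - 81/(4*(-112 - 222)))) = 54597*(24601 + (405/2 + 2*(1/(-334))**2 - 81/4/(-334))) = 54597*(24601 + (405/2 + 2*(-1/334)**2 - 81/4*(-1/334))) = 54597*(24601 + (405/2 + 2*(1/111556) + 81/1336)) = 54597*(24601 + (405/2 + 1/55778 + 81/1336)) = 54597*(24601 + 45193711/223112) = 54597*(5533972023/223112) = 302138270539731/223112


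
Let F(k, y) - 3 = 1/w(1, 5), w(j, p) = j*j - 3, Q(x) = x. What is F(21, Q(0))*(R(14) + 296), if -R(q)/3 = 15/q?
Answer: 20495/28 ≈ 731.96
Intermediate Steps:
R(q) = -45/q
w(j, p) = -3 + j² (w(j, p) = j² - 3 = -3 + j²)
F(k, y) = 5/2 (F(k, y) = 3 + 1/(-3 + 1²) = 3 + 1/(-3 + 1) = 3 + 1/(-2) = 3 - ½ = 5/2)
F(21, Q(0))*(R(14) + 296) = 5*(-45/14 + 296)/2 = (5/2)*(4099/14) = 20495/28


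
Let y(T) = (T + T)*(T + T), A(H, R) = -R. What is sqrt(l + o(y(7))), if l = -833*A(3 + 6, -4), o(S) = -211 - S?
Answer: I*sqrt(3739) ≈ 61.147*I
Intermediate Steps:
y(T) = 4*T**2 (y(T) = (2*T)*(2*T) = 4*T**2)
l = -3332 (l = -(-833)*(-4) = -833*4 = -3332)
sqrt(l + o(y(7))) = sqrt(-3332 + (-211 - 4*7**2)) = sqrt(-3332 + (-211 - 4*49)) = sqrt(-3332 + (-211 - 1*196)) = sqrt(-3332 + (-211 - 196)) = sqrt(-3332 - 407) = sqrt(-3739) = I*sqrt(3739)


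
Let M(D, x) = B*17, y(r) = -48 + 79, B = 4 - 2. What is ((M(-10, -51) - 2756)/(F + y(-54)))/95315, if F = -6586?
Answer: 2722/624789825 ≈ 4.3567e-6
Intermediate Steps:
B = 2
y(r) = 31
M(D, x) = 34 (M(D, x) = 2*17 = 34)
((M(-10, -51) - 2756)/(F + y(-54)))/95315 = ((34 - 2756)/(-6586 + 31))/95315 = -2722/(-6555)*(1/95315) = -2722*(-1/6555)*(1/95315) = (2722/6555)*(1/95315) = 2722/624789825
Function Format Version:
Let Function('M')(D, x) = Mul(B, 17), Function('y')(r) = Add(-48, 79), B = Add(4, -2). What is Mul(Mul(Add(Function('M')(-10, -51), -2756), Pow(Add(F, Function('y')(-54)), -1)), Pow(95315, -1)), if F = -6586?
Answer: Rational(2722, 624789825) ≈ 4.3567e-6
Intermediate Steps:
B = 2
Function('y')(r) = 31
Function('M')(D, x) = 34 (Function('M')(D, x) = Mul(2, 17) = 34)
Mul(Mul(Add(Function('M')(-10, -51), -2756), Pow(Add(F, Function('y')(-54)), -1)), Pow(95315, -1)) = Mul(Mul(Add(34, -2756), Pow(Add(-6586, 31), -1)), Pow(95315, -1)) = Mul(Mul(-2722, Pow(-6555, -1)), Rational(1, 95315)) = Mul(Mul(-2722, Rational(-1, 6555)), Rational(1, 95315)) = Mul(Rational(2722, 6555), Rational(1, 95315)) = Rational(2722, 624789825)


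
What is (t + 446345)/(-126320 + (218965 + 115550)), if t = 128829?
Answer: 575174/208195 ≈ 2.7627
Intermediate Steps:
(t + 446345)/(-126320 + (218965 + 115550)) = (128829 + 446345)/(-126320 + (218965 + 115550)) = 575174/(-126320 + 334515) = 575174/208195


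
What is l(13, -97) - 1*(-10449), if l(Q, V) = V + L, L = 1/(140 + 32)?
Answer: 1780545/172 ≈ 10352.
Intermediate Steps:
L = 1/172 ≈ 0.0058140
l(Q, V) = 1/172 + V (l(Q, V) = V + 1/172 = 1/172 + V)
l(13, -97) - 1*(-10449) = (1/172 - 97) - 1*(-10449) = -16683/172 + 10449 = 1780545/172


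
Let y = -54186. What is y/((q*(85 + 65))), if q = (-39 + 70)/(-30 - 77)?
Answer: 966317/775 ≈ 1246.9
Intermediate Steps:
q = -31/107 (q = 31/(-107) = 31*(-1/107) = -31/107 ≈ -0.28972)
y/((q*(85 + 65))) = -54186*(-107/(31*(85 + 65))) = -54186/((-31/107*150)) = -54186/(-4650/107) = -54186*(-107/4650) = 966317/775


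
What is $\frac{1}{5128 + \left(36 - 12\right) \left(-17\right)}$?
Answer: $\frac{1}{4720} \approx 0.00021186$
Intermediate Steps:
$\frac{1}{5128 + \left(36 - 12\right) \left(-17\right)} = \frac{1}{5128 + 24 \left(-17\right)} = \frac{1}{5128 - 408} = \frac{1}{4720}$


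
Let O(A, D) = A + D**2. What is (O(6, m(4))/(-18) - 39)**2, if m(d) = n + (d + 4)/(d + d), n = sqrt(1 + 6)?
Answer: 128171/81 + 716*sqrt(7)/81 ≈ 1605.7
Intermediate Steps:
n = sqrt(7) ≈ 2.6458
m(d) = sqrt(7) + (4 + d)/(2*d) (m(d) = sqrt(7) + (d + 4)/(d + d) = sqrt(7) + (4 + d)/((2*d)) = sqrt(7) + (4 + d)*(1/(2*d)) = sqrt(7) + (4 + d)/(2*d))
(O(6, m(4))/(-18) - 39)**2 = ((6 + (1/2 + sqrt(7) + 2/4)**2)/(-18) - 39)**2 = ((6 + (1/2 + sqrt(7) + 2*(1/4))**2)*(-1/18) - 39)**2 = ((6 + (1/2 + sqrt(7) + 1/2)**2)*(-1/18) - 39)**2 = ((6 + (1 + sqrt(7))**2)*(-1/18) - 39)**2 = ((-1/3 - (1 + sqrt(7))**2/18) - 39)**2 = (-118/3 - (1 + sqrt(7))**2/18)**2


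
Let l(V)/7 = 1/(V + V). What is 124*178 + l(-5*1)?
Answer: 220713/10 ≈ 22071.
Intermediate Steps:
l(V) = 7/(2*V) (l(V) = 7/(V + V) = 7/((2*V)) = 7*(1/(2*V)) = 7/(2*V))
124*178 + l(-5*1) = 124*178 + 7/(2*((-5*1))) = 22072 + (7/2)/(-5) = 22072 + (7/2)*(-⅕) = 22072 - 7/10 = 220713/10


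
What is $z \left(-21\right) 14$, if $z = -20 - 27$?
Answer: $13818$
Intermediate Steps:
$z = -47$
$z \left(-21\right) 14 = \left(-47\right) \left(-21\right) 14 = 987 \cdot 14 = 13818$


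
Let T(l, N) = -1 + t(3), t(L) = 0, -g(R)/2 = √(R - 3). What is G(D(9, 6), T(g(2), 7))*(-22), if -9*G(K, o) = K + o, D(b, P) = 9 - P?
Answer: 44/9 ≈ 4.8889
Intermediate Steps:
g(R) = -2*√(-3 + R) (g(R) = -2*√(R - 3) = -2*√(-3 + R))
T(l, N) = -1 (T(l, N) = -1 + 0 = -1)
G(K, o) = -K/9 - o/9 (G(K, o) = -(K + o)/9 = -K/9 - o/9)
G(D(9, 6), T(g(2), 7))*(-22) = (-(9 - 1*6)/9 - ⅑*(-1))*(-22) = (-(9 - 6)/9 + ⅑)*(-22) = (-⅑*3 + ⅑)*(-22) = (-⅓ + ⅑)*(-22) = -2/9*(-22) = 44/9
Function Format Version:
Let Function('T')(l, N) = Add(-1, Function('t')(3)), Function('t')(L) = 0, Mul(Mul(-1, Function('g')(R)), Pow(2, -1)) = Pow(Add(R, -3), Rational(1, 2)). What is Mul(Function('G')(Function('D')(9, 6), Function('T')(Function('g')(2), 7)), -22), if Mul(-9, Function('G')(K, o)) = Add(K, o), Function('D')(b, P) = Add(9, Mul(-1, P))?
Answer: Rational(44, 9) ≈ 4.8889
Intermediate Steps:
Function('g')(R) = Mul(-2, Pow(Add(-3, R), Rational(1, 2))) (Function('g')(R) = Mul(-2, Pow(Add(R, -3), Rational(1, 2))) = Mul(-2, Pow(Add(-3, R), Rational(1, 2))))
Function('T')(l, N) = -1 (Function('T')(l, N) = Add(-1, 0) = -1)
Function('G')(K, o) = Add(Mul(Rational(-1, 9), K), Mul(Rational(-1, 9), o)) (Function('G')(K, o) = Mul(Rational(-1, 9), Add(K, o)) = Add(Mul(Rational(-1, 9), K), Mul(Rational(-1, 9), o)))
Mul(Function('G')(Function('D')(9, 6), Function('T')(Function('g')(2), 7)), -22) = Mul(Add(Mul(Rational(-1, 9), Add(9, Mul(-1, 6))), Mul(Rational(-1, 9), -1)), -22) = Mul(Add(Mul(Rational(-1, 9), Add(9, -6)), Rational(1, 9)), -22) = Mul(Add(Mul(Rational(-1, 9), 3), Rational(1, 9)), -22) = Mul(Add(Rational(-1, 3), Rational(1, 9)), -22) = Mul(Rational(-2, 9), -22) = Rational(44, 9)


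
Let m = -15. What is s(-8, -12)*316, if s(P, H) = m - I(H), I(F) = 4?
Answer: -6004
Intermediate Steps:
s(P, H) = -19 (s(P, H) = -15 - 1*4 = -15 - 4 = -19)
s(-8, -12)*316 = -19*316 = -6004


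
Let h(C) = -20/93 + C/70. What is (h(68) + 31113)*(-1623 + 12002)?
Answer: 1051136099983/3255 ≈ 3.2293e+8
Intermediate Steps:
h(C) = -20/93 + C/70 (h(C) = -20*1/93 + C*(1/70) = -20/93 + C/70)
(h(68) + 31113)*(-1623 + 12002) = ((-20/93 + (1/70)*68) + 31113)*(-1623 + 12002) = ((-20/93 + 34/35) + 31113)*10379 = (2462/3255 + 31113)*10379 = (101275277/3255)*10379 = 1051136099983/3255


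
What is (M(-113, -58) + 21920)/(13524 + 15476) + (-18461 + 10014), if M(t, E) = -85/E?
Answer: -2841316511/336400 ≈ -8446.3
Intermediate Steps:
(M(-113, -58) + 21920)/(13524 + 15476) + (-18461 + 10014) = (-85/(-58) + 21920)/(13524 + 15476) + (-18461 + 10014) = (-85*(-1/58) + 21920)/29000 - 8447 = (85/58 + 21920)*(1/29000) - 8447 = (1271445/58)*(1/29000) - 8447 = 254289/336400 - 8447 = -2841316511/336400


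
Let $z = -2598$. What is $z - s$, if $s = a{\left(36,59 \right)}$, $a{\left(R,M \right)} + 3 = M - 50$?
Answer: $-2604$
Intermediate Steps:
$a{\left(R,M \right)} = -53 + M$ ($a{\left(R,M \right)} = -3 + \left(M - 50\right) = -3 + \left(-50 + M\right) = -53 + M$)
$s = 6$ ($s = -53 + 59 = 6$)
$z - s = -2598 - 6 = -2604$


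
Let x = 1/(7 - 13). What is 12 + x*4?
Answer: 34/3 ≈ 11.333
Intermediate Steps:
x = -⅙ (x = 1/(-6) = -⅙ ≈ -0.16667)
12 + x*4 = 12 - ⅙*4 = 12 - ⅔ = 34/3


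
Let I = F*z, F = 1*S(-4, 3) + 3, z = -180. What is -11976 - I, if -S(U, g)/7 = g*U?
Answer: 3684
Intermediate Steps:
S(U, g) = -7*U*g (S(U, g) = -7*g*U = -7*U*g)
F = 87 (F = 1*(-7*(-4)*3) + 3 = 1*84 + 3 = 84 + 3 = 87)
I = -15660 (I = 87*(-180) = -15660)
-11976 - I = -11976 - 1*(-15660) = -11976 + 15660 = 3684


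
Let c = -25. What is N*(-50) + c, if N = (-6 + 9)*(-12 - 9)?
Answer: 3125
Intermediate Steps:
N = -63 (N = 3*(-21) = -63)
N*(-50) + c = -63*(-50) - 25 = 3150 - 25 = 3125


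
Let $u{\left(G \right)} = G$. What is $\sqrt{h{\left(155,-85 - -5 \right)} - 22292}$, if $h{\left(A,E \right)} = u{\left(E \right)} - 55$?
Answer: $i \sqrt{22427} \approx 149.76 i$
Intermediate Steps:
$h{\left(A,E \right)} = -55 + E$ ($h{\left(A,E \right)} = E - 55 = -55 + E$)
$\sqrt{h{\left(155,-85 - -5 \right)} - 22292} = \sqrt{\left(-55 - 80\right) - 22292} = \sqrt{-135 - 22292} = \sqrt{-22427} = i \sqrt{22427}$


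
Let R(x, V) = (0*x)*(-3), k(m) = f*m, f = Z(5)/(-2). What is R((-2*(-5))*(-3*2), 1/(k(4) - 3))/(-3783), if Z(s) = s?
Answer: 0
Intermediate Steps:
f = -5/2 (f = 5/(-2) = 5*(-½) = -5/2 ≈ -2.5000)
k(m) = -5*m/2
R(x, V) = 0 (R(x, V) = 0*(-3) = 0)
R((-2*(-5))*(-3*2), 1/(k(4) - 3))/(-3783) = 0/(-3783) = 0*(-1/3783) = 0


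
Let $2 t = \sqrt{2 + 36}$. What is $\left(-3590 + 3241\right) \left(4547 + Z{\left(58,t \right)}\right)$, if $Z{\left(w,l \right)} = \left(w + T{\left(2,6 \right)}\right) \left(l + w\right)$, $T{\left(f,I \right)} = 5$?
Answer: $-2862149 - \frac{21987 \sqrt{38}}{2} \approx -2.9299 \cdot 10^{6}$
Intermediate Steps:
$t = \frac{\sqrt{38}}{2}$ ($t = \frac{\sqrt{2 + 36}}{2} = \frac{\sqrt{38}}{2} \approx 3.0822$)
$Z{\left(w,l \right)} = \left(5 + w\right) \left(l + w\right)$ ($Z{\left(w,l \right)} = \left(w + 5\right) \left(l + w\right) = \left(5 + w\right) \left(l + w\right)$)
$\left(-3590 + 3241\right) \left(4547 + Z{\left(58,t \right)}\right) = \left(-3590 + 3241\right) \left(4547 + \left(58^{2} + 5 \frac{\sqrt{38}}{2} + 5 \cdot 58 + \frac{\sqrt{38}}{2} \cdot 58\right)\right) = - 349 \left(4547 + \left(3364 + \frac{5 \sqrt{38}}{2} + 290 + 29 \sqrt{38}\right)\right) = - 349 \left(4547 + \left(3654 + \frac{63 \sqrt{38}}{2}\right)\right) = - 349 \left(8201 + \frac{63 \sqrt{38}}{2}\right) = -2862149 - \frac{21987 \sqrt{38}}{2}$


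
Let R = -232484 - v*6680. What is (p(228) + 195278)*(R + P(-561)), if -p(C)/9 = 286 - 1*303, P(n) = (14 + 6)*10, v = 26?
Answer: -79337950484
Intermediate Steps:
P(n) = 200 (P(n) = 20*10 = 200)
p(C) = 153 (p(C) = -9*(286 - 1*303) = -9*(286 - 303) = -9*(-17) = 153)
R = -406164 (R = -232484 - 26*6680 = -232484 - 1*173680 = -232484 - 173680 = -406164)
(p(228) + 195278)*(R + P(-561)) = (153 + 195278)*(-406164 + 200) = 195431*(-405964) = -79337950484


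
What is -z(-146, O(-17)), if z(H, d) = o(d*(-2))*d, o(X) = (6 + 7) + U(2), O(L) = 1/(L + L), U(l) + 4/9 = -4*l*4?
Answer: -175/306 ≈ -0.57190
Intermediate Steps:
U(l) = -4/9 - 16*l (U(l) = -4/9 - 4*l*4 = -4/9 - 16*l)
O(L) = 1/(2*L)
o(X) = -175/9 (o(X) = (6 + 7) + (-4/9 - 16*2) = 13 + (-4/9 - 32) = 13 - 292/9 = -175/9)
z(H, d) = -175*d/9
-z(-146, O(-17)) = -(-175)*(½)/(-17)/9 = -(-175)*(½)*(-1/17)/9 = -(-175)*(-1)/(9*34) = -1*175/306 = -175/306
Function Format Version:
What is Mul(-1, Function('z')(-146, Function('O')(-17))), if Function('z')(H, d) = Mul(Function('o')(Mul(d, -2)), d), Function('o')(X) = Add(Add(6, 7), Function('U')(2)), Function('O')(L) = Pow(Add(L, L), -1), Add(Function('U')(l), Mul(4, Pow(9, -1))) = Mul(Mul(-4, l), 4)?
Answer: Rational(-175, 306) ≈ -0.57190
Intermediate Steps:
Function('U')(l) = Add(Rational(-4, 9), Mul(-16, l)) (Function('U')(l) = Add(Rational(-4, 9), Mul(Mul(-4, l), 4)) = Add(Rational(-4, 9), Mul(-16, l)))
Function('O')(L) = Mul(Rational(1, 2), Pow(L, -1)) (Function('O')(L) = Pow(Mul(2, L), -1) = Mul(Rational(1, 2), Pow(L, -1)))
Function('o')(X) = Rational(-175, 9) (Function('o')(X) = Add(Add(6, 7), Add(Rational(-4, 9), Mul(-16, 2))) = Add(13, Add(Rational(-4, 9), -32)) = Add(13, Rational(-292, 9)) = Rational(-175, 9))
Function('z')(H, d) = Mul(Rational(-175, 9), d)
Mul(-1, Function('z')(-146, Function('O')(-17))) = Mul(-1, Mul(Rational(-175, 9), Mul(Rational(1, 2), Pow(-17, -1)))) = Mul(-1, Mul(Rational(-175, 9), Mul(Rational(1, 2), Rational(-1, 17)))) = Mul(-1, Mul(Rational(-175, 9), Rational(-1, 34))) = Mul(-1, Rational(175, 306)) = Rational(-175, 306)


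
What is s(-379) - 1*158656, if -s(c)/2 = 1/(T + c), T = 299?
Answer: -6346239/40 ≈ -1.5866e+5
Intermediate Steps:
s(c) = -2/(299 + c)
s(-379) - 1*158656 = -2/(299 - 379) - 1*158656 = -2/(-80) - 158656 = -2*(-1/80) - 158656 = 1/40 - 158656 = -6346239/40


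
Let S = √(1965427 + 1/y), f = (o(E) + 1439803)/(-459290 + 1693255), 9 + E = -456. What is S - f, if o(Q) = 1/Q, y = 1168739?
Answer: -669508394/573793725 + √22187410590925086/106249 ≈ 1400.8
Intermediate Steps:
E = -465 (E = -9 - 456 = -465)
f = 669508394/573793725 (f = (1/(-465) + 1439803)/(-459290 + 1693255) = (-1/465 + 1439803)/1233965 = (669508394/465)*(1/1233965) = 669508394/573793725 ≈ 1.1668)
S = √22187410590925086/106249 (S = √(1965427 + 1/1168739) = √(2297071186554/1168739) = √22187410590925086/106249 ≈ 1401.9)
S - f = √22187410590925086/106249 - 1*669508394/573793725 = √22187410590925086/106249 - 669508394/573793725 = -669508394/573793725 + √22187410590925086/106249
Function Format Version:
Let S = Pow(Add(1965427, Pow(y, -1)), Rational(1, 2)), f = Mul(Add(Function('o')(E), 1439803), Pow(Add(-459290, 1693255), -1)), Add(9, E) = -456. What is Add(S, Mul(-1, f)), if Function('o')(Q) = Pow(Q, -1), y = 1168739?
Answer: Add(Rational(-669508394, 573793725), Mul(Rational(1, 106249), Pow(22187410590925086, Rational(1, 2)))) ≈ 1400.8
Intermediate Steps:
E = -465 (E = Add(-9, -456) = -465)
f = Rational(669508394, 573793725) (f = Mul(Add(Pow(-465, -1), 1439803), Pow(Add(-459290, 1693255), -1)) = Mul(Add(Rational(-1, 465), 1439803), Pow(1233965, -1)) = Mul(Rational(669508394, 465), Rational(1, 1233965)) = Rational(669508394, 573793725) ≈ 1.1668)
S = Mul(Rational(1, 106249), Pow(22187410590925086, Rational(1, 2))) (S = Pow(Add(1965427, Pow(1168739, -1)), Rational(1, 2)) = Pow(Add(1965427, Rational(1, 1168739)), Rational(1, 2)) = Pow(Rational(2297071186554, 1168739), Rational(1, 2)) = Mul(Rational(1, 106249), Pow(22187410590925086, Rational(1, 2))) ≈ 1401.9)
Add(S, Mul(-1, f)) = Add(Mul(Rational(1, 106249), Pow(22187410590925086, Rational(1, 2))), Mul(-1, Rational(669508394, 573793725))) = Add(Mul(Rational(1, 106249), Pow(22187410590925086, Rational(1, 2))), Rational(-669508394, 573793725)) = Add(Rational(-669508394, 573793725), Mul(Rational(1, 106249), Pow(22187410590925086, Rational(1, 2))))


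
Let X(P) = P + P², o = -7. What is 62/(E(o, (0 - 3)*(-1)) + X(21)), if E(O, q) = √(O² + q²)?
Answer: 14322/106693 - 31*√58/106693 ≈ 0.13202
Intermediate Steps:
62/(E(o, (0 - 3)*(-1)) + X(21)) = 62/(√((-7)² + ((0 - 3)*(-1))²) + 21*(1 + 21)) = 62/(√(49 + (-3*(-1))²) + 21*22) = 62/(√(49 + 3²) + 462) = 62/(√(49 + 9) + 462) = 62/(√58 + 462) = 62/(462 + √58)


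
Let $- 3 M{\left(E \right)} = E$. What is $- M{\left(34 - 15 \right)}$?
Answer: $\frac{19}{3} \approx 6.3333$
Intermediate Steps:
$M{\left(E \right)} = - \frac{E}{3}$
$- M{\left(34 - 15 \right)} = - \frac{\left(-1\right) \left(34 - 15\right)}{3} = - \frac{\left(-1\right) 19}{3} = \left(-1\right) \left(- \frac{19}{3}\right) = \frac{19}{3}$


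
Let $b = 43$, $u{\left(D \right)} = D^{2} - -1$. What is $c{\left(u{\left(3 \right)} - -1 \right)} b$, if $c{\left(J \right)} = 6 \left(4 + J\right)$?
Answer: $3870$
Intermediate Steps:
$u{\left(D \right)} = 1 + D^{2}$ ($u{\left(D \right)} = D^{2} + 1 = 1 + D^{2}$)
$c{\left(J \right)} = 24 + 6 J$
$c{\left(u{\left(3 \right)} - -1 \right)} b = \left(24 + 6 \left(\left(1 + 3^{2}\right) - -1\right)\right) 43 = \left(24 + 6 \left(\left(1 + 9\right) + 1\right)\right) 43 = \left(24 + 6 \left(10 + 1\right)\right) 43 = \left(24 + 6 \cdot 11\right) 43 = \left(24 + 66\right) 43 = 90 \cdot 43 = 3870$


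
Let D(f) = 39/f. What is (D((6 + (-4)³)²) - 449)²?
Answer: 2281299097609/11316496 ≈ 2.0159e+5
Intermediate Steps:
(D((6 + (-4)³)²) - 449)² = (39/((6 + (-4)³)²) - 449)² = (39/((6 - 64)²) - 449)² = (39/((-58)²) - 449)² = (39/3364 - 449)² = (-1510397/3364)² = 2281299097609/11316496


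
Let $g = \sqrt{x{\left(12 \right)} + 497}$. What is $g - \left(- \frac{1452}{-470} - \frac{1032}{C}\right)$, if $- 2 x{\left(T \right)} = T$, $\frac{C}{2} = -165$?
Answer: $- \frac{3214}{517} + \sqrt{491} \approx 15.942$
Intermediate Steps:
$C = -330$ ($C = 2 \left(-165\right) = -330$)
$x{\left(T \right)} = - \frac{T}{2}$
$g = \sqrt{491}$ ($g = \sqrt{\left(- \frac{1}{2}\right) 12 + 497} = \sqrt{-6 + 497} = \sqrt{491} \approx 22.159$)
$g - \left(- \frac{1452}{-470} - \frac{1032}{C}\right) = \sqrt{491} - \left(- \frac{1452}{-470} - \frac{1032}{-330}\right) = \sqrt{491} - \left(\left(-1452\right) \left(- \frac{1}{470}\right) - - \frac{172}{55}\right) = \sqrt{491} - \left(\frac{726}{235} + \frac{172}{55}\right) = \sqrt{491} - \frac{3214}{517} = - \frac{3214}{517} + \sqrt{491}$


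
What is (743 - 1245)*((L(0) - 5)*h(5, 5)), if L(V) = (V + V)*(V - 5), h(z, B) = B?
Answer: 12550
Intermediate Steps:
L(V) = 2*V*(-5 + V) (L(V) = (2*V)*(-5 + V) = 2*V*(-5 + V))
(743 - 1245)*((L(0) - 5)*h(5, 5)) = (743 - 1245)*((2*0*(-5 + 0) - 5)*5) = -502*(2*0*(-5) - 5)*5 = -502*(0 - 5)*5 = -(-2510)*5 = -502*(-25) = 12550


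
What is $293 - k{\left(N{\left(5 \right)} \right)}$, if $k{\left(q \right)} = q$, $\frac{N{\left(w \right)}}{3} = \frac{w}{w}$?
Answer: $290$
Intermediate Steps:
$N{\left(w \right)} = 3$ ($N{\left(w \right)} = 3 \frac{w}{w} = 3 \cdot 1 = 3$)
$293 - k{\left(N{\left(5 \right)} \right)} = 293 - 3 = 290$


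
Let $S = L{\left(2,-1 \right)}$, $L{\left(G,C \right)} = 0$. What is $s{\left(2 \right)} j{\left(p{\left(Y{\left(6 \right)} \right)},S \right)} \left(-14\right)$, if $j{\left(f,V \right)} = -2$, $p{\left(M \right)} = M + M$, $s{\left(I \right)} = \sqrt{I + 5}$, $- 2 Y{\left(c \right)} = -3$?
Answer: $28 \sqrt{7} \approx 74.081$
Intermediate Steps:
$Y{\left(c \right)} = \frac{3}{2}$ ($Y{\left(c \right)} = \left(- \frac{1}{2}\right) \left(-3\right) = \frac{3}{2}$)
$S = 0$
$s{\left(I \right)} = \sqrt{5 + I}$
$p{\left(M \right)} = 2 M$
$s{\left(2 \right)} j{\left(p{\left(Y{\left(6 \right)} \right)},S \right)} \left(-14\right) = \sqrt{5 + 2} \left(-2\right) \left(-14\right) = \sqrt{7} \left(-2\right) \left(-14\right) = - 2 \sqrt{7} \left(-14\right) = 28 \sqrt{7}$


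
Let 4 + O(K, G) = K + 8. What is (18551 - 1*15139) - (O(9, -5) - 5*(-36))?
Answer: 3219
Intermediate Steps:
O(K, G) = 4 + K (O(K, G) = -4 + (K + 8) = -4 + (8 + K) = 4 + K)
(18551 - 1*15139) - (O(9, -5) - 5*(-36)) = (18551 - 1*15139) - ((4 + 9) - 5*(-36)) = (18551 - 15139) - (13 + 180) = 3412 - 1*193 = 3412 - 193 = 3219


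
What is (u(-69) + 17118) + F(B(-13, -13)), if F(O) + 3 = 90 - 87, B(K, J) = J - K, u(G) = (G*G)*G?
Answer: -311391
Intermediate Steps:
u(G) = G³ (u(G) = G²*G = G³)
F(O) = 0 (F(O) = -3 + (90 - 87) = -3 + 3 = 0)
(u(-69) + 17118) + F(B(-13, -13)) = ((-69)³ + 17118) + 0 = (-328509 + 17118) + 0 = -311391 + 0 = -311391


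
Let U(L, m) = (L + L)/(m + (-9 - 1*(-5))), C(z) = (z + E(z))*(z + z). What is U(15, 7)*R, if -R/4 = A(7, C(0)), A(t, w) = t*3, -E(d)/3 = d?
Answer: -840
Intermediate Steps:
E(d) = -3*d
C(z) = -4*z² (C(z) = (z - 3*z)*(z + z) = (-2*z)*(2*z) = -4*z²)
U(L, m) = 2*L/(-4 + m) (U(L, m) = (2*L)/(m + (-9 + 5)) = (2*L)/(m - 4) = (2*L)/(-4 + m) = 2*L/(-4 + m))
A(t, w) = 3*t
R = -84 (R = -12*7 = -4*21 = -84)
U(15, 7)*R = (2*15/(-4 + 7))*(-84) = (2*15/3)*(-84) = (2*15*(⅓))*(-84) = 10*(-84) = -840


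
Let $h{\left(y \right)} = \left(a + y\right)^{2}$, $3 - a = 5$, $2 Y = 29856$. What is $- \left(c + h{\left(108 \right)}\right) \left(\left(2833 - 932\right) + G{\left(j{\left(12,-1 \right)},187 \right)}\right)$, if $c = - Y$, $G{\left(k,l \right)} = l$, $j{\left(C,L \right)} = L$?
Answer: $7708896$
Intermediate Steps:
$Y = 14928$ ($Y = \frac{1}{2} \cdot 29856 = 14928$)
$a = -2$ ($a = 3 - 5 = -2$)
$c = -14928$ ($c = \left(-1\right) 14928 = -14928$)
$h{\left(y \right)} = \left(-2 + y\right)^{2}$
$- \left(c + h{\left(108 \right)}\right) \left(\left(2833 - 932\right) + G{\left(j{\left(12,-1 \right)},187 \right)}\right) = - \left(-14928 + \left(-2 + 108\right)^{2}\right) \left(\left(2833 - 932\right) + 187\right) = - \left(-14928 + 106^{2}\right) \left(1901 + 187\right) = - \left(-14928 + 11236\right) 2088 = - \left(-3692\right) 2088 = \left(-1\right) \left(-7708896\right) = 7708896$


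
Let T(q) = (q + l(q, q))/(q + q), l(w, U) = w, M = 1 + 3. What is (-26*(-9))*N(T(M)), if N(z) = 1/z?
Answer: 234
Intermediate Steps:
M = 4
T(q) = 1 (T(q) = (q + q)/(q + q) = (2*q)/((2*q)) = (2*q)*(1/(2*q)) = 1)
(-26*(-9))*N(T(M)) = -26*(-9)/1 = 234*1 = 234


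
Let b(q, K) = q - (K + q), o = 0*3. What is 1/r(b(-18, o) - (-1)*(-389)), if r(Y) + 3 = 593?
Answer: 1/590 ≈ 0.0016949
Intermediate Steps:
o = 0
b(q, K) = -K (b(q, K) = q + (-K - q) = -K)
r(Y) = 590 (r(Y) = -3 + 593 = 590)
1/r(b(-18, o) - (-1)*(-389)) = 1/590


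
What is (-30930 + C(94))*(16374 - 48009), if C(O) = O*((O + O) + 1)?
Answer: 416443140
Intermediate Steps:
C(O) = O*(1 + 2*O) (C(O) = O*(2*O + 1) = O*(1 + 2*O))
(-30930 + C(94))*(16374 - 48009) = (-30930 + 94*(1 + 2*94))*(16374 - 48009) = (-30930 + 94*(1 + 188))*(-31635) = (-30930 + 94*189)*(-31635) = (-30930 + 17766)*(-31635) = -13164*(-31635) = 416443140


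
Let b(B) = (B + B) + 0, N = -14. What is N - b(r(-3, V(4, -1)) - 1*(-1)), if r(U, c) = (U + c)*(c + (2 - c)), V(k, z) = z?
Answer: 0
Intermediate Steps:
r(U, c) = 2*U + 2*c (r(U, c) = (U + c)*2 = 2*U + 2*c)
b(B) = 2*B (b(B) = 2*B + 0 = 2*B)
N - b(r(-3, V(4, -1)) - 1*(-1)) = -14 - 2*((2*(-3) + 2*(-1)) - 1*(-1)) = -14 - 2*((-6 - 2) + 1) = -14 - 2*(-8 + 1) = -14 - 2*(-7) = -14 - 1*(-14) = -14 + 14 = 0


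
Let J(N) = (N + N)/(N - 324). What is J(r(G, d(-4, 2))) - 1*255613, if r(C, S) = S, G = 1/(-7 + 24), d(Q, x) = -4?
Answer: -10480132/41 ≈ -2.5561e+5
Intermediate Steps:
G = 1/17 ≈ 0.058824
J(N) = 2*N/(-324 + N) (J(N) = (2*N)/(-324 + N) = 2*N/(-324 + N))
J(r(G, d(-4, 2))) - 1*255613 = 2*(-4)/(-324 - 4) - 1*255613 = 2*(-4)/(-328) - 255613 = 2*(-4)*(-1/328) - 255613 = 1/41 - 255613 = -10480132/41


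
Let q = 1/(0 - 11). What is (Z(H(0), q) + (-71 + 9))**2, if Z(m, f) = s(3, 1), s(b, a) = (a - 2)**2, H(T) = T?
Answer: 3721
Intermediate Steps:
q = -1/11 (q = 1/(-11) = -1/11 ≈ -0.090909)
s(b, a) = (-2 + a)**2
Z(m, f) = 1 (Z(m, f) = (-2 + 1)**2 = (-1)**2 = 1)
(Z(H(0), q) + (-71 + 9))**2 = (1 + (-71 + 9))**2 = (1 - 62)**2 = (-61)**2 = 3721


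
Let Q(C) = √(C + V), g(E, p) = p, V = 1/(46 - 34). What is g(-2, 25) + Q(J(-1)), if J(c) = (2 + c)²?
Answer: 25 + √39/6 ≈ 26.041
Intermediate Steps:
V = 1/12 ≈ 0.083333
Q(C) = √(1/12 + C) (Q(C) = √(C + 1/12) = √(1/12 + C))
g(-2, 25) + Q(J(-1)) = 25 + √(3 + 36*(2 - 1)²)/6 = 25 + √(3 + 36*1²)/6 = 25 + √(3 + 36*1)/6 = 25 + √(3 + 36)/6 = 25 + √39/6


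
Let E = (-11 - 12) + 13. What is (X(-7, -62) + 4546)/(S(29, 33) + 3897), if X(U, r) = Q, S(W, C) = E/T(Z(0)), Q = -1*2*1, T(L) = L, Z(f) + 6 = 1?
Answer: 4544/3899 ≈ 1.1654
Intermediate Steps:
Z(f) = -5 (Z(f) = -6 + 1 = -5)
E = -10 (E = -23 + 13 = -10)
Q = -2 (Q = -2*1 = -2)
S(W, C) = 2 (S(W, C) = -10/(-5) = -10*(-⅕) = 2)
X(U, r) = -2
(X(-7, -62) + 4546)/(S(29, 33) + 3897) = (-2 + 4546)/(2 + 3897) = 4544/3899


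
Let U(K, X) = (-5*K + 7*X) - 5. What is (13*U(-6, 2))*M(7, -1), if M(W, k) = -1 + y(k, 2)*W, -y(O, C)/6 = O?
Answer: 20787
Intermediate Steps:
y(O, C) = -6*O
U(K, X) = -5 - 5*K + 7*X
M(W, k) = -1 - 6*W*k (M(W, k) = -1 + (-6*k)*W = -1 - 6*W*k)
(13*U(-6, 2))*M(7, -1) = (13*(-5 - 5*(-6) + 7*2))*(-1 - 6*7*(-1)) = (13*(-5 + 30 + 14))*(-1 + 42) = (13*39)*41 = 507*41 = 20787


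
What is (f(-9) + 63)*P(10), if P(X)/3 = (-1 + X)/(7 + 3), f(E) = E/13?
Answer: 2187/13 ≈ 168.23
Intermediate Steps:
f(E) = E/13 (f(E) = E*(1/13) = E/13)
P(X) = -3/10 + 3*X/10 (P(X) = 3*((-1 + X)/(7 + 3)) = 3*((-1 + X)/10) = 3*((-1 + X)*(1/10)) = 3*(-1/10 + X/10) = -3/10 + 3*X/10)
(f(-9) + 63)*P(10) = ((1/13)*(-9) + 63)*(-3/10 + (3/10)*10) = (-9/13 + 63)*(-3/10 + 3) = (810/13)*(27/10) = 2187/13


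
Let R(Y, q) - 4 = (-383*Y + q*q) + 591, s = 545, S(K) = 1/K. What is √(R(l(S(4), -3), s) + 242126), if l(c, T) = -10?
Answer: 2*√135894 ≈ 737.28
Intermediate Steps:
R(Y, q) = 595 + q² - 383*Y (R(Y, q) = 4 + ((-383*Y + q*q) + 591) = 4 + ((-383*Y + q²) + 591) = 4 + ((q² - 383*Y) + 591) = 4 + (591 + q² - 383*Y) = 595 + q² - 383*Y)
√(R(l(S(4), -3), s) + 242126) = √((595 + 545² - 383*(-10)) + 242126) = √((595 + 297025 + 3830) + 242126) = √(301450 + 242126) = √543576 = 2*√135894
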